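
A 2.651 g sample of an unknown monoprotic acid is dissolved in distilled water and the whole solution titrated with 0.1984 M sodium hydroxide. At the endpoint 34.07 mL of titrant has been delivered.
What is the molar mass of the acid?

392.2 g/mol

n(NaOH) = 0.03407 L × 0.1984 mol/L = 6.759 × 10^-3 mol
n(HA) = 6.759 × 10^-3 mol (1:1 ratio)
M = m / n = 2.651 g / 6.759 × 10^-3 mol = 392.2 g/mol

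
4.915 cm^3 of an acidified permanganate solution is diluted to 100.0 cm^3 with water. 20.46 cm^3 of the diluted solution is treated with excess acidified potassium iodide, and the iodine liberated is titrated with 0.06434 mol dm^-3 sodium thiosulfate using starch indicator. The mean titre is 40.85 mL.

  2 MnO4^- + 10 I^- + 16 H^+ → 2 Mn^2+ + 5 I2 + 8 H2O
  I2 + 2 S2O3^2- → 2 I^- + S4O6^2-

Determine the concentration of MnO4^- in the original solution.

n(S2O3^2-) = 0.04085 × 0.06434 = 2.628 × 10^-3 mol
n(I2) = n(S2O3^2-)/2 = 1.314 × 10^-3 mol
From the 2:5 ratio, n(MnO4^-) in the aliquot = 2/5 × 1.314 × 10^-3 = 5.257 × 10^-4 mol
[MnO4^-]_dilute = 5.257 × 10^-4 / 0.02046 = 0.02569 mol/L
[MnO4^-]_original = 0.02569 × 100.0/4.915 = 0.5227 mol/L

0.5227 mol/L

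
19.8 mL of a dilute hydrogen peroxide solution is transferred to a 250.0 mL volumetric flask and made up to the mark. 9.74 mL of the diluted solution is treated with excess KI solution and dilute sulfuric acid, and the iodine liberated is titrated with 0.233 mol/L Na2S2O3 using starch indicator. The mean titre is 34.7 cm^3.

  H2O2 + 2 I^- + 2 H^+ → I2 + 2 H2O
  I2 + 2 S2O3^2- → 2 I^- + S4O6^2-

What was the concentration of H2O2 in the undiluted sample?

n(S2O3^2-) = 0.0347 × 0.233 = 8.09 × 10^-3 mol
n(I2) = n(S2O3^2-)/2 = 4.04 × 10^-3 mol
n(H2O2) in the aliquot = 4.04 × 10^-3 mol (1:1 ratio)
[H2O2]_dilute = 4.04 × 10^-3 / 0.00974 = 0.415 mol/L
[H2O2]_original = 0.415 × 250.0/19.8 = 5.24 mol/L

5.24 mol/L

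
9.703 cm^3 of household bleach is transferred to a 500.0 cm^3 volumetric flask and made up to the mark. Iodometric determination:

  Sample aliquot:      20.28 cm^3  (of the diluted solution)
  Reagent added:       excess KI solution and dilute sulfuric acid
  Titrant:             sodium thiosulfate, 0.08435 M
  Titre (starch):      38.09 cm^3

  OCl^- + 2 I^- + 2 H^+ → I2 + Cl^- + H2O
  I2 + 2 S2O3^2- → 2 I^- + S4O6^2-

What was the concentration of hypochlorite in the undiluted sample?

n(S2O3^2-) = 0.03809 × 0.08435 = 3.213 × 10^-3 mol
n(I2) = n(S2O3^2-)/2 = 1.606 × 10^-3 mol
n(OCl^-) in the aliquot = 1.606 × 10^-3 mol (1:1 ratio)
[OCl^-]_dilute = 1.606 × 10^-3 / 0.02028 = 0.07921 mol/L
[OCl^-]_original = 0.07921 × 500.0/9.703 = 4.082 mol/L

4.082 M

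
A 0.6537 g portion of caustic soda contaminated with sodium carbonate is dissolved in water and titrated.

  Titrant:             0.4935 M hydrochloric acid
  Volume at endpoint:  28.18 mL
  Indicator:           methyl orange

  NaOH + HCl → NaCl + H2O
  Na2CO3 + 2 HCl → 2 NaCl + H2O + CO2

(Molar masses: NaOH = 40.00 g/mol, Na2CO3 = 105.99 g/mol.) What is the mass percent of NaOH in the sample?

n(HCl) = 0.02818 × 0.4935 = 0.01391 mol
Let x = n(NaOH), y = n(Na2CO3).
Titrant: 1x + 2y = 0.01391;  mass: 40.00x + 105.99y = 0.6537
Solving, x = 6.410 × 10^-3 mol, y = 3.749 × 10^-3 mol
mass of NaOH = 6.410 × 10^-3 × 40.00 = 0.2564 g
% NaOH = 0.2564 / 0.6537 × 100 = 39.22 %

39.22 %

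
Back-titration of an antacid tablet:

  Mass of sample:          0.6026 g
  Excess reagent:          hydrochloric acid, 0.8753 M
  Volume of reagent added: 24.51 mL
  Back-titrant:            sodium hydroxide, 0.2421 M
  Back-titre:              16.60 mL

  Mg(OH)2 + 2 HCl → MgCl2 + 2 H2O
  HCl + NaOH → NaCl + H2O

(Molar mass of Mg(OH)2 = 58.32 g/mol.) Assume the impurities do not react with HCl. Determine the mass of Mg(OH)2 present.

0.5084 g

n(HCl) added = 0.02451 × 0.8753 = 0.02145 mol
n(NaOH) used in back-titration = 0.01660 × 0.2421 = 4.019 × 10^-3 mol
n(HCl) left over = 4.019 × 10^-3 mol (1:1 ratio)
n(HCl) consumed by analyte = 0.02145 − 4.019 × 10^-3 = 0.01743 mol
From the 1:2 ratio, n(Mg(OH)2) = 1/2 × 0.01743 = 8.717 × 10^-3 mol
mass of Mg(OH)2 = 8.717 × 10^-3 × 58.32 = 0.5084 g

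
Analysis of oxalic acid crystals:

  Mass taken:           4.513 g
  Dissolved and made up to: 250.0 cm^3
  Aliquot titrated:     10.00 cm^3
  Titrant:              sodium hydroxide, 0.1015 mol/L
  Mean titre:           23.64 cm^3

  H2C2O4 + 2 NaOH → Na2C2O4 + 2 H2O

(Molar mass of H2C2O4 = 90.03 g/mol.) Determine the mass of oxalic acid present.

n(NaOH) per titration = 0.02364 × 0.1015 = 2.399 × 10^-3 mol
From the 1:2 ratio, n(H2C2O4) in each aliquot = 1/2 × 2.399 × 10^-3 = 1.200 × 10^-3 mol
n(H2C2O4) in the whole flask = 1.200 × 10^-3 × 250.0/10.00 = 0.02999 mol
mass of H2C2O4 = 0.02999 × 90.03 = 2.700 g

2.700 g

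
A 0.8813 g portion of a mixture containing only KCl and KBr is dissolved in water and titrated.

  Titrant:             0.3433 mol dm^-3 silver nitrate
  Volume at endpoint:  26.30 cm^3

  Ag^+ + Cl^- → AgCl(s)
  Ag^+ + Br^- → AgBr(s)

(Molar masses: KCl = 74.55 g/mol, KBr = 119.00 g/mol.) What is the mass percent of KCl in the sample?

n(AgNO3) = 0.02630 × 0.3433 = 9.029 × 10^-3 mol
Let x = n(KCl), y = n(KBr).
Titrant: 1x + 1y = 9.029 × 10^-3;  mass: 74.55x + 119.00y = 0.8813
Solving, x = 4.345 × 10^-3 mol, y = 4.684 × 10^-3 mol
mass of KCl = 4.345 × 10^-3 × 74.55 = 0.3239 g
% KCl = 0.3239 / 0.8813 × 100 = 36.75 %

36.75 %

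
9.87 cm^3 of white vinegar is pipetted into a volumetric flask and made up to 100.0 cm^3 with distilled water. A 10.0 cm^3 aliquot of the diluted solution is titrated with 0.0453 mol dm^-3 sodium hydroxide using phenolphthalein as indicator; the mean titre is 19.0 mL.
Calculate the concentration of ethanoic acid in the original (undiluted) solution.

0.872 mol/L

CH3COOH + NaOH → CH3COONa + H2O
n(NaOH) = 0.0190 × 0.0453 = 8.61 × 10^-4 mol
n(CH3COOH) in the aliquot = 8.61 × 10^-4 mol (1:1 ratio)
[CH3COOH]_dilute = 8.61 × 10^-4 / 0.0100 = 0.0861 mol/L
Dilution factor = 100.0 / 9.87 = 10.13
[CH3COOH]_stock = 0.0861 × 10.13 = 0.872 mol/L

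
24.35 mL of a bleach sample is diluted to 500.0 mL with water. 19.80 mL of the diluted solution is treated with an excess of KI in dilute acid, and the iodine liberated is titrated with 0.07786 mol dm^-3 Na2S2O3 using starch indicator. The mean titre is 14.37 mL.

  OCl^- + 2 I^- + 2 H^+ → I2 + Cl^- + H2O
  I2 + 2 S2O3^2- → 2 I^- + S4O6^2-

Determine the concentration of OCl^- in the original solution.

0.5802 mol/L

n(S2O3^2-) = 0.01437 × 0.07786 = 1.119 × 10^-3 mol
n(I2) = n(S2O3^2-)/2 = 5.594 × 10^-4 mol
n(OCl^-) in the aliquot = 5.594 × 10^-4 mol (1:1 ratio)
[OCl^-]_dilute = 5.594 × 10^-4 / 0.01980 = 0.02825 mol/L
[OCl^-]_original = 0.02825 × 500.0/24.35 = 0.5802 mol/L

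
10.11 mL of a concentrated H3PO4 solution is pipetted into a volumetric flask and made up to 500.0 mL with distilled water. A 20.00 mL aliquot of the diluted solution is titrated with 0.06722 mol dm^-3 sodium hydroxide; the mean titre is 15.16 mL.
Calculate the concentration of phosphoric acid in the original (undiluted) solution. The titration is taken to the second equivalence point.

1.260 mol/L

H3PO4 + 2 NaOH → Na2HPO4 + 2 H2O
n(NaOH) = 0.01516 × 0.06722 = 1.019 × 10^-3 mol
From the 1:2 ratio, n(H3PO4) in the aliquot = 1/2 × 1.019 × 10^-3 = 5.095 × 10^-4 mol
[H3PO4]_dilute = 5.095 × 10^-4 / 0.02000 = 0.02548 mol/L
Dilution factor = 500.0 / 10.11 = 49.46
[H3PO4]_stock = 0.02548 × 49.46 = 1.260 mol/L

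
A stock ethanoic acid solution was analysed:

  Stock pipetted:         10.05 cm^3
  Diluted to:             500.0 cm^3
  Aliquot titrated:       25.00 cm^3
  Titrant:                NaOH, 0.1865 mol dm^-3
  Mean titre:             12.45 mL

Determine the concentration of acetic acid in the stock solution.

CH3COOH + NaOH → CH3COONa + H2O
n(NaOH) = 0.01245 × 0.1865 = 2.322 × 10^-3 mol
n(CH3COOH) in the aliquot = 2.322 × 10^-3 mol (1:1 ratio)
[CH3COOH]_dilute = 2.322 × 10^-3 / 0.02500 = 0.09288 mol/L
Dilution factor = 500.0 / 10.05 = 49.75
[CH3COOH]_stock = 0.09288 × 49.75 = 4.621 mol/L

4.621 mol/L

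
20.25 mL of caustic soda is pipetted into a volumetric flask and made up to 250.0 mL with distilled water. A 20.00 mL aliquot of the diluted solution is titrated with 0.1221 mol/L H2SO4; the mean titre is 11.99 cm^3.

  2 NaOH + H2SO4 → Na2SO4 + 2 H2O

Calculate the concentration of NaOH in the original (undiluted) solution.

n(H2SO4) = 0.01199 × 0.1221 = 1.464 × 10^-3 mol
From the 2:1 ratio, n(NaOH) in the aliquot = 2/1 × 1.464 × 10^-3 = 2.928 × 10^-3 mol
[NaOH]_dilute = 2.928 × 10^-3 / 0.02000 = 0.1464 mol/L
Dilution factor = 250.0 / 20.25 = 12.35
[NaOH]_stock = 0.1464 × 12.35 = 1.807 mol/L

1.807 mol/L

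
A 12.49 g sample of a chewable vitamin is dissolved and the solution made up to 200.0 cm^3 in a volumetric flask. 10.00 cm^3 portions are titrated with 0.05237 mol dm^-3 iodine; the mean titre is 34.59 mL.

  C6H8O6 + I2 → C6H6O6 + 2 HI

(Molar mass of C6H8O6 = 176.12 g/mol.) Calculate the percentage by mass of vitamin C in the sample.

n(I2) per titration = 0.03459 × 0.05237 = 1.811 × 10^-3 mol
n(C6H8O6) in each aliquot = 1.811 × 10^-3 mol (1:1 ratio)
n(C6H8O6) in the whole flask = 1.811 × 10^-3 × 200.0/10.00 = 0.03623 mol
mass of C6H8O6 = 0.03623 × 176.12 = 6.381 g
% C6H8O6 = 6.381 / 12.49 × 100 = 51.09 %

51.09 %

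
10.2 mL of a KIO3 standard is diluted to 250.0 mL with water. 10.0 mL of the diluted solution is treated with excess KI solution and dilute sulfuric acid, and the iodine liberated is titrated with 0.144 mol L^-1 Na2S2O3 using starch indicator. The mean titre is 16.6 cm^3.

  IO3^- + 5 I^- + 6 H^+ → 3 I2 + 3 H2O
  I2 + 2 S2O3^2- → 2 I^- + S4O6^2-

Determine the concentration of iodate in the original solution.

n(S2O3^2-) = 0.0166 × 0.144 = 2.39 × 10^-3 mol
n(I2) = n(S2O3^2-)/2 = 1.20 × 10^-3 mol
From the 1:3 ratio, n(IO3^-) in the aliquot = 1/3 × 1.20 × 10^-3 = 3.98 × 10^-4 mol
[IO3^-]_dilute = 3.98 × 10^-4 / 0.0100 = 0.0398 mol/L
[IO3^-]_original = 0.0398 × 250.0/10.2 = 0.976 mol/L

0.976 mol/L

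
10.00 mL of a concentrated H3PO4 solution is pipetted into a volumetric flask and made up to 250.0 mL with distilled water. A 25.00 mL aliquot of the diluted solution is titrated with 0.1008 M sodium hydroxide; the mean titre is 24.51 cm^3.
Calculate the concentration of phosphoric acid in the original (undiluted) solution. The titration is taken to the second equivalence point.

H3PO4 + 2 NaOH → Na2HPO4 + 2 H2O
n(NaOH) = 0.02451 × 0.1008 = 2.471 × 10^-3 mol
From the 1:2 ratio, n(H3PO4) in the aliquot = 1/2 × 2.471 × 10^-3 = 1.235 × 10^-3 mol
[H3PO4]_dilute = 1.235 × 10^-3 / 0.02500 = 0.04941 mol/L
Dilution factor = 250.0 / 10.00 = 25.00
[H3PO4]_stock = 0.04941 × 25.00 = 1.235 mol/L

1.235 M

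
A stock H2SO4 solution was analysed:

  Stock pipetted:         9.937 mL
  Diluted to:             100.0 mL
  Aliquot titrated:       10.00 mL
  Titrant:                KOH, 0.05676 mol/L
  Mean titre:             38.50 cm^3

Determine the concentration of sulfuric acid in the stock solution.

1.100 mol/L

H2SO4 + 2 KOH → K2SO4 + 2 H2O
n(KOH) = 0.03850 × 0.05676 = 2.185 × 10^-3 mol
From the 1:2 ratio, n(H2SO4) in the aliquot = 1/2 × 2.185 × 10^-3 = 1.093 × 10^-3 mol
[H2SO4]_dilute = 1.093 × 10^-3 / 0.01000 = 0.1093 mol/L
Dilution factor = 100.0 / 9.937 = 10.06
[H2SO4]_stock = 0.1093 × 10.06 = 1.100 mol/L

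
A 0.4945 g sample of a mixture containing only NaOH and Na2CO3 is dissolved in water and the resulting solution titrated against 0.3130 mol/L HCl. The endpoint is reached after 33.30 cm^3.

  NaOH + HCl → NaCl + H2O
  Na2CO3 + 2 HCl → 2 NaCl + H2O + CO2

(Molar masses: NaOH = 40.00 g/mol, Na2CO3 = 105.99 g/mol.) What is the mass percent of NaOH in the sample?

36.02 %

n(HCl) = 0.03330 × 0.3130 = 0.01042 mol
Let x = n(NaOH), y = n(Na2CO3).
Titrant: 1x + 2y = 0.01042;  mass: 40.00x + 105.99y = 0.4945
Solving, x = 4.453 × 10^-3 mol, y = 2.985 × 10^-3 mol
mass of NaOH = 4.453 × 10^-3 × 40.00 = 0.1781 g
% NaOH = 0.1781 / 0.4945 × 100 = 36.02 %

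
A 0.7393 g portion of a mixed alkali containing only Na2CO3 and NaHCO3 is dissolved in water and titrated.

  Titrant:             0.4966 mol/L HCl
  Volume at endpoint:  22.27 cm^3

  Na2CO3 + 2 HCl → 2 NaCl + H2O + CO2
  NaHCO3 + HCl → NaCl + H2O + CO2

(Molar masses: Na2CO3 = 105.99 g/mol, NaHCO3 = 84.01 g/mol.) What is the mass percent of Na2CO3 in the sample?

n(HCl) = 0.02227 × 0.4966 = 0.01106 mol
Let x = n(Na2CO3), y = n(NaHCO3).
Titrant: 2x + 1y = 0.01106;  mass: 105.99x + 84.01y = 0.7393
Solving, x = 3.060 × 10^-3 mol, y = 4.940 × 10^-3 mol
mass of Na2CO3 = 3.060 × 10^-3 × 105.99 = 0.3243 g
% Na2CO3 = 0.3243 / 0.7393 × 100 = 43.86 %

43.86 %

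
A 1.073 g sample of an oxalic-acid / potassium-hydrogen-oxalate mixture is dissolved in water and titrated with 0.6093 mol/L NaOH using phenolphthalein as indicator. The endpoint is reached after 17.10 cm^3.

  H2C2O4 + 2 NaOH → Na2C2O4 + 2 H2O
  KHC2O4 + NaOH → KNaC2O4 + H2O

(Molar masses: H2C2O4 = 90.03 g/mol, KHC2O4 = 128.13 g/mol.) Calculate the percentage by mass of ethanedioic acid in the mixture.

13.22 %

n(NaOH) = 0.01710 × 0.6093 = 0.01042 mol
Let x = n(H2C2O4), y = n(KHC2O4).
Titrant: 2x + 1y = 0.01042;  mass: 90.03x + 128.13y = 1.073
Solving, x = 1.576 × 10^-3 mol, y = 7.267 × 10^-3 mol
mass of H2C2O4 = 1.576 × 10^-3 × 90.03 = 0.1419 g
% H2C2O4 = 0.1419 / 1.073 × 100 = 13.22 %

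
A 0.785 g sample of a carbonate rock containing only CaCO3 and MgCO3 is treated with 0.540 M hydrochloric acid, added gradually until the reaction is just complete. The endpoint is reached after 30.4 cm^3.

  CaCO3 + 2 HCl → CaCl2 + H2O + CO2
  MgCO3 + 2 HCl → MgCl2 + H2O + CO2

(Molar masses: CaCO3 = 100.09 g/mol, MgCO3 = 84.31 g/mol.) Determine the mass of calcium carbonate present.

0.590 g

n(HCl) = 0.0304 × 0.540 = 0.0164 mol
Let x = n(CaCO3), y = n(MgCO3).
Titrant: 2x + 2y = 0.0164;  mass: 100.09x + 84.31y = 0.785
Solving, x = 5.89 × 10^-3 mol, y = 2.32 × 10^-3 mol
mass of CaCO3 = 5.89 × 10^-3 × 100.09 = 0.590 g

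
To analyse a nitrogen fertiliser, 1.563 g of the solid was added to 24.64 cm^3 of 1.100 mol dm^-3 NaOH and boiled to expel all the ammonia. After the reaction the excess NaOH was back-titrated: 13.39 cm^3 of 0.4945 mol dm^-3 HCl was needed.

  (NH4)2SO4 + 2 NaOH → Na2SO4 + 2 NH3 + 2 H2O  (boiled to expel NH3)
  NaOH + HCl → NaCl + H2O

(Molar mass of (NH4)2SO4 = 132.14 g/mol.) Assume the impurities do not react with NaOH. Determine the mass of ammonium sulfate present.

1.353 g

n(NaOH) added = 0.02464 × 1.100 = 0.02710 mol
n(HCl) used in back-titration = 0.01339 × 0.4945 = 6.621 × 10^-3 mol
n(NaOH) left over = 6.621 × 10^-3 mol (1:1 ratio)
n(NaOH) consumed by analyte = 0.02710 − 6.621 × 10^-3 = 0.02048 mol
From the 1:2 ratio, n((NH4)2SO4) = 1/2 × 0.02048 = 0.01024 mol
mass of (NH4)2SO4 = 0.01024 × 132.14 = 1.353 g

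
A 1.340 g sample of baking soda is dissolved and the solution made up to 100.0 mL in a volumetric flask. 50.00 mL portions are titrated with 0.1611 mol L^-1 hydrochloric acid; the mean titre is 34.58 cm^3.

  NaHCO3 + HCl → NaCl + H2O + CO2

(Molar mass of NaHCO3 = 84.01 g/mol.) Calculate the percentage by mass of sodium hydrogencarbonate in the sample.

69.85 %

n(HCl) per titration = 0.03458 × 0.1611 = 5.571 × 10^-3 mol
n(NaHCO3) in each aliquot = 5.571 × 10^-3 mol (1:1 ratio)
n(NaHCO3) in the whole flask = 5.571 × 10^-3 × 100.0/50.00 = 0.01114 mol
mass of NaHCO3 = 0.01114 × 84.01 = 0.9360 g
% NaHCO3 = 0.9360 / 1.340 × 100 = 69.85 %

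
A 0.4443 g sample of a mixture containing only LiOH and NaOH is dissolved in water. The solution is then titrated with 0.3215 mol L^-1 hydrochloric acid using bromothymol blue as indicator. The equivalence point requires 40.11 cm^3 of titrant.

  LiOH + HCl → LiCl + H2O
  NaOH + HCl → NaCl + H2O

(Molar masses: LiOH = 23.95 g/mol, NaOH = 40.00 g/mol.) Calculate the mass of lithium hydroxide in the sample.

0.1067 g

n(HCl) = 0.04011 × 0.3215 = 0.01290 mol
Let x = n(LiOH), y = n(NaOH).
Titrant: 1x + 1y = 0.01290;  mass: 23.95x + 40.00y = 0.4443
Solving, x = 4.456 × 10^-3 mol, y = 8.440 × 10^-3 mol
mass of LiOH = 4.456 × 10^-3 × 23.95 = 0.1067 g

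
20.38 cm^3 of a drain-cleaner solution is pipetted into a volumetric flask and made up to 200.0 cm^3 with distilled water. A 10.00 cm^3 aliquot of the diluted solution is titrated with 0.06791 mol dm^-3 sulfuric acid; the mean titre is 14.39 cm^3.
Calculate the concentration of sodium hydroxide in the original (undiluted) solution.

2 NaOH + H2SO4 → Na2SO4 + 2 H2O
n(H2SO4) = 0.01439 × 0.06791 = 9.772 × 10^-4 mol
From the 2:1 ratio, n(NaOH) in the aliquot = 2/1 × 9.772 × 10^-4 = 1.954 × 10^-3 mol
[NaOH]_dilute = 1.954 × 10^-3 / 0.01000 = 0.1954 mol/L
Dilution factor = 200.0 / 20.38 = 9.814
[NaOH]_stock = 0.1954 × 9.814 = 1.918 mol/L

1.918 mol/L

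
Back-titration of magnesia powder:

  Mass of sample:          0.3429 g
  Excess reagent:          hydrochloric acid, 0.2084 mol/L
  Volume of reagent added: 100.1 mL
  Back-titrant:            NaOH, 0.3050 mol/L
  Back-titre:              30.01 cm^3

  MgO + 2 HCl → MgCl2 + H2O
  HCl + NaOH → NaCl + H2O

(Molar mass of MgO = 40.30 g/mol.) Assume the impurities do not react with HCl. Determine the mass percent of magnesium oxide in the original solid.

n(HCl) added = 0.1001 × 0.2084 = 0.02086 mol
n(NaOH) used in back-titration = 0.03001 × 0.3050 = 9.153 × 10^-3 mol
n(HCl) left over = 9.153 × 10^-3 mol (1:1 ratio)
n(HCl) consumed by analyte = 0.02086 − 9.153 × 10^-3 = 0.01171 mol
From the 1:2 ratio, n(MgO) = 1/2 × 0.01171 = 5.854 × 10^-3 mol
mass of MgO = 5.854 × 10^-3 × 40.30 = 0.2359 g
% MgO = 0.2359 / 0.3429 × 100 = 68.80 %

68.80 %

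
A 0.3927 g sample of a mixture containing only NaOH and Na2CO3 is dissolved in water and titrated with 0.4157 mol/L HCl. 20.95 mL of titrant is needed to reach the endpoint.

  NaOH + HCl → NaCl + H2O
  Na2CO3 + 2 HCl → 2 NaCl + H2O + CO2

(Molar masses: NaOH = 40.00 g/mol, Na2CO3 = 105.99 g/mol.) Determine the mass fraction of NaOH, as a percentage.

53.95 %

n(HCl) = 0.02095 × 0.4157 = 8.709 × 10^-3 mol
Let x = n(NaOH), y = n(Na2CO3).
Titrant: 1x + 2y = 8.709 × 10^-3;  mass: 40.00x + 105.99y = 0.3927
Solving, x = 5.297 × 10^-3 mol, y = 1.706 × 10^-3 mol
mass of NaOH = 5.297 × 10^-3 × 40.00 = 0.2119 g
% NaOH = 0.2119 / 0.3927 × 100 = 53.95 %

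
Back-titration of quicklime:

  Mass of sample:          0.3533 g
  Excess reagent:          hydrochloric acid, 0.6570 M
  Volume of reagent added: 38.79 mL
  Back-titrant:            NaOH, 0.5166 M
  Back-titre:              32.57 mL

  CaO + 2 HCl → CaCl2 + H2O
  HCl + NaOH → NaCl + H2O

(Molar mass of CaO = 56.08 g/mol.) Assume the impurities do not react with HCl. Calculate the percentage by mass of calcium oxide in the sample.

68.73 %

n(HCl) added = 0.03879 × 0.6570 = 0.02549 mol
n(NaOH) used in back-titration = 0.03257 × 0.5166 = 0.01683 mol
n(HCl) left over = 0.01683 mol (1:1 ratio)
n(HCl) consumed by analyte = 0.02549 − 0.01683 = 8.659 × 10^-3 mol
From the 1:2 ratio, n(CaO) = 1/2 × 8.659 × 10^-3 = 4.330 × 10^-3 mol
mass of CaO = 4.330 × 10^-3 × 56.08 = 0.2428 g
% CaO = 0.2428 / 0.3533 × 100 = 68.73 %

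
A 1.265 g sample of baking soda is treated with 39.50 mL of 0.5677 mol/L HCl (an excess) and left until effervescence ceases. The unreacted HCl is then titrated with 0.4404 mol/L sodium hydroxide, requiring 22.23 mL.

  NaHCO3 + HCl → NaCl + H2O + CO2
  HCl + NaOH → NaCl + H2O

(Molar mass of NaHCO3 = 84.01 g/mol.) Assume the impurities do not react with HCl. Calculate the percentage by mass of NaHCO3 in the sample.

n(HCl) added = 0.03950 × 0.5677 = 0.02242 mol
n(NaOH) used in back-titration = 0.02223 × 0.4404 = 9.790 × 10^-3 mol
n(HCl) left over = 9.790 × 10^-3 mol (1:1 ratio)
n(HCl) consumed by analyte = 0.02242 − 9.790 × 10^-3 = 0.01263 mol
n(NaHCO3) = 0.01263 mol (1:1 ratio)
mass of NaHCO3 = 0.01263 × 84.01 = 1.061 g
% NaHCO3 = 1.061 / 1.265 × 100 = 83.90 %

83.90 %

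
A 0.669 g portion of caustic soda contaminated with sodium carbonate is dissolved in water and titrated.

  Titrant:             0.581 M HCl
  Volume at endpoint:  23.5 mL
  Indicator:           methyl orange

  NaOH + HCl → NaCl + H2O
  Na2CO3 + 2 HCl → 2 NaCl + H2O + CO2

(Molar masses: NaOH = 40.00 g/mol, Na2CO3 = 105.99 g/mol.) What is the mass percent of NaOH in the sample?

n(HCl) = 0.0235 × 0.581 = 0.0137 mol
Let x = n(NaOH), y = n(Na2CO3).
Titrant: 1x + 2y = 0.0137;  mass: 40.00x + 105.99y = 0.669
Solving, x = 4.20 × 10^-3 mol, y = 4.73 × 10^-3 mol
mass of NaOH = 4.20 × 10^-3 × 40.00 = 0.168 g
% NaOH = 0.168 / 0.669 × 100 = 25.1 %

25.1 %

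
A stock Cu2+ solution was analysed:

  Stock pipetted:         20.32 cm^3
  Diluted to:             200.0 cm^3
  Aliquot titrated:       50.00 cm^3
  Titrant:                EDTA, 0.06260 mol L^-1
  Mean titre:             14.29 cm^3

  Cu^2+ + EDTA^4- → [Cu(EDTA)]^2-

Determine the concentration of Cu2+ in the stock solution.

n(EDTA) = 0.01429 × 0.06260 = 8.946 × 10^-4 mol
n(Cu2+) in the aliquot = 8.946 × 10^-4 mol (1:1 ratio)
[Cu2+]_dilute = 8.946 × 10^-4 / 0.05000 = 0.01789 mol/L
Dilution factor = 200.0 / 20.32 = 9.843
[Cu2+]_stock = 0.01789 × 9.843 = 0.1761 mol/L

0.1761 mol/L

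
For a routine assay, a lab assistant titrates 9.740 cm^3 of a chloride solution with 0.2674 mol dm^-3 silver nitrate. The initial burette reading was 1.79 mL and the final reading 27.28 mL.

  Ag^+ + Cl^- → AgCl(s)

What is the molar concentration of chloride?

n(AgNO3) = 0.02549 L × 0.2674 mol/L = 6.816 × 10^-3 mol
n(Cl-) = 6.816 × 10^-3 mol (1:1 mole ratio)
[Cl-] = 6.816 × 10^-3 mol / 0.009740 L = 0.6998 mol/L

0.6998 mol/L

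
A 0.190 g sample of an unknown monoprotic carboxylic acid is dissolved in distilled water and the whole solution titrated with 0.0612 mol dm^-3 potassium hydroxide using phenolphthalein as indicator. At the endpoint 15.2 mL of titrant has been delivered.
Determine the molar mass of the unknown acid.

n(KOH) = 0.0152 L × 0.0612 mol/L = 9.30 × 10^-4 mol
n(HA) = 9.30 × 10^-4 mol (1:1 ratio)
M = m / n = 0.190 g / 9.30 × 10^-4 mol = 204 g/mol

204 g/mol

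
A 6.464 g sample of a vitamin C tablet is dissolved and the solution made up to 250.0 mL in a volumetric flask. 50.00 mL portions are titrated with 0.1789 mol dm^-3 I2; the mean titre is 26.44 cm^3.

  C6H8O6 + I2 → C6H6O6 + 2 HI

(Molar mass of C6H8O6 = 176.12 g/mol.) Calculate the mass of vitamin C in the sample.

4.165 g

n(I2) per titration = 0.02644 × 0.1789 = 4.730 × 10^-3 mol
n(C6H8O6) in each aliquot = 4.730 × 10^-3 mol (1:1 ratio)
n(C6H8O6) in the whole flask = 4.730 × 10^-3 × 250.0/50.00 = 0.02365 mol
mass of C6H8O6 = 0.02365 × 176.12 = 4.165 g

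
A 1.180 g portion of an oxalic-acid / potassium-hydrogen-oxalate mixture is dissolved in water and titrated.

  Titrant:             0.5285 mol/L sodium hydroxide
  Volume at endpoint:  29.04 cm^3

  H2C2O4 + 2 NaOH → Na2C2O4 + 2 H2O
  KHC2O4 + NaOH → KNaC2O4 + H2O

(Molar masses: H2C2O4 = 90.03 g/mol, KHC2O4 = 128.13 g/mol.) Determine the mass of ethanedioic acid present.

n(NaOH) = 0.02904 × 0.5285 = 0.01535 mol
Let x = n(H2C2O4), y = n(KHC2O4).
Titrant: 2x + 1y = 0.01535;  mass: 90.03x + 128.13y = 1.180
Solving, x = 4.731 × 10^-3 mol, y = 5.885 × 10^-3 mol
mass of H2C2O4 = 4.731 × 10^-3 × 90.03 = 0.4260 g

0.4260 g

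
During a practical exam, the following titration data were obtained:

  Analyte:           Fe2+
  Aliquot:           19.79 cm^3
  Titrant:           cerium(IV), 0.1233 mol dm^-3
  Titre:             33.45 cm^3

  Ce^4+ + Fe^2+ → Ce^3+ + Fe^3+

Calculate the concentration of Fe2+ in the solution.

n(Ce4+) = 0.03345 L × 0.1233 mol/L = 4.124 × 10^-3 mol
n(Fe2+) = 4.124 × 10^-3 mol (1:1 mole ratio)
[Fe2+] = 4.124 × 10^-3 mol / 0.01979 L = 0.2084 mol/L

0.2084 mol/L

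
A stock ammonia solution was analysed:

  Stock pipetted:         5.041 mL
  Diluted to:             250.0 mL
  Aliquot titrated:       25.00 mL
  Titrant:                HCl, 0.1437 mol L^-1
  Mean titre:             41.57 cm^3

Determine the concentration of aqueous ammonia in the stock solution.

NH3 + HCl → NH4Cl
n(HCl) = 0.04157 × 0.1437 = 5.974 × 10^-3 mol
n(NH3) in the aliquot = 5.974 × 10^-3 mol (1:1 ratio)
[NH3]_dilute = 5.974 × 10^-3 / 0.02500 = 0.2389 mol/L
Dilution factor = 250.0 / 5.041 = 49.59
[NH3]_stock = 0.2389 × 49.59 = 11.85 mol/L

11.85 mol/L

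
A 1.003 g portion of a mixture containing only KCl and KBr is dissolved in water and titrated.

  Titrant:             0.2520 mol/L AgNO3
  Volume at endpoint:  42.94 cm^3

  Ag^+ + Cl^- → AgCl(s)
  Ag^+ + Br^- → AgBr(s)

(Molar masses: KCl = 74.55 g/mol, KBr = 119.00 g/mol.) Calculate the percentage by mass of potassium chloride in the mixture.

47.60 %

n(AgNO3) = 0.04294 × 0.2520 = 0.01082 mol
Let x = n(KCl), y = n(KBr).
Titrant: 1x + 1y = 0.01082;  mass: 74.55x + 119.00y = 1.003
Solving, x = 6.405 × 10^-3 mol, y = 4.416 × 10^-3 mol
mass of KCl = 6.405 × 10^-3 × 74.55 = 0.4775 g
% KCl = 0.4775 / 1.003 × 100 = 47.60 %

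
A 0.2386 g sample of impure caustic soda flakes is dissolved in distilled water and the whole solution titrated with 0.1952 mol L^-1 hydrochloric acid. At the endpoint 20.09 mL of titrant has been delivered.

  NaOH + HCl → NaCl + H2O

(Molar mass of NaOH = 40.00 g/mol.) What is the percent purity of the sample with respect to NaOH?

n(HCl) = 0.02009 L × 0.1952 mol/L = 3.922 × 10^-3 mol
n(NaOH) = 3.922 × 10^-3 mol (1:1 ratio)
mass of NaOH = 3.922 × 10^-3 × 40.00 g/mol = 0.1569 g
% NaOH = 0.1569 / 0.2386 × 100 = 65.74 %

65.74 %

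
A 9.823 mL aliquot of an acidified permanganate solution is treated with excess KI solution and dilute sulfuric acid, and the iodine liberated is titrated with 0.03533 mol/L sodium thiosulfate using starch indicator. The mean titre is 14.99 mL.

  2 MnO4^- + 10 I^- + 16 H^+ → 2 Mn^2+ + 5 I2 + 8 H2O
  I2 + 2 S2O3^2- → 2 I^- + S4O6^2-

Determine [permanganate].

n(S2O3^2-) = 0.01499 × 0.03533 = 5.296 × 10^-4 mol
n(I2) = n(S2O3^2-)/2 = 2.648 × 10^-4 mol
From the 2:5 ratio, n(MnO4^-) in the aliquot = 2/5 × 2.648 × 10^-4 = 1.059 × 10^-4 mol
[MnO4^-] = 1.059 × 10^-4 / 0.009823 = 0.01078 mol/L

0.01078 mol/L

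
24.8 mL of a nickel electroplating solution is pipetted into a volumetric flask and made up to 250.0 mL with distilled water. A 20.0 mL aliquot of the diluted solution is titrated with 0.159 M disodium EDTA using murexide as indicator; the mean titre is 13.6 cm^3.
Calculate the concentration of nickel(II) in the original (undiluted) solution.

Ni^2+ + EDTA^4- → [Ni(EDTA)]^2-
n(EDTA) = 0.0136 × 0.159 = 2.16 × 10^-3 mol
n(Ni2+) in the aliquot = 2.16 × 10^-3 mol (1:1 ratio)
[Ni2+]_dilute = 2.16 × 10^-3 / 0.0200 = 0.108 mol/L
Dilution factor = 250.0 / 24.8 = 10.08
[Ni2+]_stock = 0.108 × 10.08 = 1.09 mol/L

1.09 M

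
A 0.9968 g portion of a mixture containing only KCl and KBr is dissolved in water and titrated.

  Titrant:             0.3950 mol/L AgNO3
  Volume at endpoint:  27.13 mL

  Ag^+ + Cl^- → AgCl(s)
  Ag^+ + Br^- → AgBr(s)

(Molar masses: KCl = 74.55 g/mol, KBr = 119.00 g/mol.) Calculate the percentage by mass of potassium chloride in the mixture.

n(AgNO3) = 0.02713 × 0.3950 = 0.01072 mol
Let x = n(KCl), y = n(KBr).
Titrant: 1x + 1y = 0.01072;  mass: 74.55x + 119.00y = 0.9968
Solving, x = 6.264 × 10^-3 mol, y = 4.452 × 10^-3 mol
mass of KCl = 6.264 × 10^-3 × 74.55 = 0.4670 g
% KCl = 0.4670 / 0.9968 × 100 = 46.85 %

46.85 %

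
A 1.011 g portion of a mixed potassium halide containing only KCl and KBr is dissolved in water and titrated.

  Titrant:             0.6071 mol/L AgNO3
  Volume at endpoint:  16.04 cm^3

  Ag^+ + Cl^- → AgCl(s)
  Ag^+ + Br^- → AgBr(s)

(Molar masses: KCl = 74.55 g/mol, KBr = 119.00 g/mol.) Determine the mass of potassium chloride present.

0.2479 g

n(AgNO3) = 0.01604 × 0.6071 = 9.738 × 10^-3 mol
Let x = n(KCl), y = n(KBr).
Titrant: 1x + 1y = 9.738 × 10^-3;  mass: 74.55x + 119.00y = 1.011
Solving, x = 3.325 × 10^-3 mol, y = 6.413 × 10^-3 mol
mass of KCl = 3.325 × 10^-3 × 74.55 = 0.2479 g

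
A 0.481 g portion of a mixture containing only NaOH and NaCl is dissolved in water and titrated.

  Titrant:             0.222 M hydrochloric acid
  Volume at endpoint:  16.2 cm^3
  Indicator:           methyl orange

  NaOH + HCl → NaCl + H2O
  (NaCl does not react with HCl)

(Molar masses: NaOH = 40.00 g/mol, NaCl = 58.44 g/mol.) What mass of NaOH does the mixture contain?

n(HCl) = 0.0162 × 0.222 = 3.60 × 10^-3 mol
Let x = n(NaOH), y = n(NaCl).
Titrant: 1x = 3.60 × 10^-3;  mass: 40.00x + 58.44y = 0.481
Solving, x = 3.60 × 10^-3 mol, y = 5.77 × 10^-3 mol
mass of NaOH = 3.60 × 10^-3 × 40.00 = 0.144 g

0.144 g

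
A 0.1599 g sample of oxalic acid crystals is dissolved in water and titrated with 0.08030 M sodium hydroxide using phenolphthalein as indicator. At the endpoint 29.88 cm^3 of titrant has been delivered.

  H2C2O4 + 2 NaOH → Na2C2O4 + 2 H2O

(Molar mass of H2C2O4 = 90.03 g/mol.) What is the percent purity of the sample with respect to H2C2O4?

n(NaOH) = 0.02988 L × 0.08030 mol/L = 2.399 × 10^-3 mol
From the 1:2 ratio, n(H2C2O4) = 1/2 × 2.399 × 10^-3 = 1.200 × 10^-3 mol
mass of H2C2O4 = 1.200 × 10^-3 × 90.03 g/mol = 0.1080 g
% H2C2O4 = 0.1080 / 0.1599 × 100 = 67.55 %

67.55 %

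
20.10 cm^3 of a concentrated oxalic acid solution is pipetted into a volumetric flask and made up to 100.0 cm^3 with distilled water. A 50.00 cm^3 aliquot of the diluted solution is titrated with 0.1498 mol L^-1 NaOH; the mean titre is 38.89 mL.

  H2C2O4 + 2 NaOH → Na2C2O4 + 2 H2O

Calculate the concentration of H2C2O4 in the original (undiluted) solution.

0.2898 mol/L

n(NaOH) = 0.03889 × 0.1498 = 5.826 × 10^-3 mol
From the 1:2 ratio, n(H2C2O4) in the aliquot = 1/2 × 5.826 × 10^-3 = 2.913 × 10^-3 mol
[H2C2O4]_dilute = 2.913 × 10^-3 / 0.05000 = 0.05826 mol/L
Dilution factor = 100.0 / 20.10 = 4.975
[H2C2O4]_stock = 0.05826 × 4.975 = 0.2898 mol/L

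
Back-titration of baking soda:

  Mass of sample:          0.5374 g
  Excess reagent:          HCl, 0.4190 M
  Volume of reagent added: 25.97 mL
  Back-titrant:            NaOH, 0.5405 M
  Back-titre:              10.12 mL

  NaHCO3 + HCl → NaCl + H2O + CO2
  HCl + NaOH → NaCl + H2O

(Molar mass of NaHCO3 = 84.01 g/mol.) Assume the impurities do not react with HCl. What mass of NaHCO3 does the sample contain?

0.4546 g

n(HCl) added = 0.02597 × 0.4190 = 0.01088 mol
n(NaOH) used in back-titration = 0.01012 × 0.5405 = 5.470 × 10^-3 mol
n(HCl) left over = 5.470 × 10^-3 mol (1:1 ratio)
n(HCl) consumed by analyte = 0.01088 − 5.470 × 10^-3 = 5.412 × 10^-3 mol
n(NaHCO3) = 5.412 × 10^-3 mol (1:1 ratio)
mass of NaHCO3 = 5.412 × 10^-3 × 84.01 = 0.4546 g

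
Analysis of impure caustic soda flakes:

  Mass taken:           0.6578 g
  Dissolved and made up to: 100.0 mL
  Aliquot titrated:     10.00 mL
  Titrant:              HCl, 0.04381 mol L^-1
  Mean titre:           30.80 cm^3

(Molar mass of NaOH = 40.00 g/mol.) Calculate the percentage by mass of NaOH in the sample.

NaOH + HCl → NaCl + H2O
n(HCl) per titration = 0.03080 × 0.04381 = 1.349 × 10^-3 mol
n(NaOH) in each aliquot = 1.349 × 10^-3 mol (1:1 ratio)
n(NaOH) in the whole flask = 1.349 × 10^-3 × 100.0/10.00 = 0.01349 mol
mass of NaOH = 0.01349 × 40.00 = 0.5397 g
% NaOH = 0.5397 / 0.6578 × 100 = 82.05 %

82.05 %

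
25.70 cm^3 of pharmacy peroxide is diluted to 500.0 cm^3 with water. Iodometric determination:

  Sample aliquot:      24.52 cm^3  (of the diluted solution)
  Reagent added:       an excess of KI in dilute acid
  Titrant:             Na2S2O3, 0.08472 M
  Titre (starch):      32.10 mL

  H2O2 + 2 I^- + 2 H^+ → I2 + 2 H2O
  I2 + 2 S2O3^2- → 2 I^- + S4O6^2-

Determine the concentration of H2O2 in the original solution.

n(S2O3^2-) = 0.03210 × 0.08472 = 2.720 × 10^-3 mol
n(I2) = n(S2O3^2-)/2 = 1.360 × 10^-3 mol
n(H2O2) in the aliquot = 1.360 × 10^-3 mol (1:1 ratio)
[H2O2]_dilute = 1.360 × 10^-3 / 0.02452 = 0.05545 mol/L
[H2O2]_original = 0.05545 × 500.0/25.70 = 1.079 mol/L

1.079 M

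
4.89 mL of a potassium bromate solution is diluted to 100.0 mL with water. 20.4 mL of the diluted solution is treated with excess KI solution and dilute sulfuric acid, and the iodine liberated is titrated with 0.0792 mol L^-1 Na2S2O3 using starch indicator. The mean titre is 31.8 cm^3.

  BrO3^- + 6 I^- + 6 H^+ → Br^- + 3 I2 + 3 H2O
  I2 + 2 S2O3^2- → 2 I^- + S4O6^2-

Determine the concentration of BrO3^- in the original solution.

0.421 mol/L

n(S2O3^2-) = 0.0318 × 0.0792 = 2.52 × 10^-3 mol
n(I2) = n(S2O3^2-)/2 = 1.26 × 10^-3 mol
From the 1:3 ratio, n(BrO3^-) in the aliquot = 1/3 × 1.26 × 10^-3 = 4.20 × 10^-4 mol
[BrO3^-]_dilute = 4.20 × 10^-4 / 0.0204 = 0.0206 mol/L
[BrO3^-]_original = 0.0206 × 100.0/4.89 = 0.421 mol/L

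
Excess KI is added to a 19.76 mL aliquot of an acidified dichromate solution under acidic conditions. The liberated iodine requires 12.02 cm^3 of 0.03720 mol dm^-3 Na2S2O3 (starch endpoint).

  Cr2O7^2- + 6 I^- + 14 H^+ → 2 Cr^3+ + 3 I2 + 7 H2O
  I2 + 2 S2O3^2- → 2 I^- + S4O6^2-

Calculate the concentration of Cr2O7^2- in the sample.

n(S2O3^2-) = 0.01202 × 0.03720 = 4.471 × 10^-4 mol
n(I2) = n(S2O3^2-)/2 = 2.236 × 10^-4 mol
From the 1:3 ratio, n(Cr2O7^2-) in the aliquot = 1/3 × 2.236 × 10^-4 = 7.452 × 10^-5 mol
[Cr2O7^2-] = 7.452 × 10^-5 / 0.01976 = 0.003771 mol/L

0.003771 mol/L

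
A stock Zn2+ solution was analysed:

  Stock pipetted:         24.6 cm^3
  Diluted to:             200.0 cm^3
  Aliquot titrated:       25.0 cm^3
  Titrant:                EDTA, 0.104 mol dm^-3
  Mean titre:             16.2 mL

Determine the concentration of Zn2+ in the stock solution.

Zn^2+ + EDTA^4- → [Zn(EDTA)]^2-
n(EDTA) = 0.0162 × 0.104 = 1.68 × 10^-3 mol
n(Zn2+) in the aliquot = 1.68 × 10^-3 mol (1:1 ratio)
[Zn2+]_dilute = 1.68 × 10^-3 / 0.0250 = 0.0674 mol/L
Dilution factor = 200.0 / 24.6 = 8.130
[Zn2+]_stock = 0.0674 × 8.130 = 0.548 mol/L

0.548 mol/L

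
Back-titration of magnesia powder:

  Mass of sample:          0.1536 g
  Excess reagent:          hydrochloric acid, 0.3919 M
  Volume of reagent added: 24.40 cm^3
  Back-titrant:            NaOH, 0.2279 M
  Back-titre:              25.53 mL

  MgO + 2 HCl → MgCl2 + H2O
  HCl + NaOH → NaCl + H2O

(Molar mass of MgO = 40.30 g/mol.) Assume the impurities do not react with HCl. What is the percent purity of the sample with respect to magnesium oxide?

n(HCl) added = 0.02440 × 0.3919 = 9.562 × 10^-3 mol
n(NaOH) used in back-titration = 0.02553 × 0.2279 = 5.818 × 10^-3 mol
n(HCl) left over = 5.818 × 10^-3 mol (1:1 ratio)
n(HCl) consumed by analyte = 9.562 × 10^-3 − 5.818 × 10^-3 = 3.744 × 10^-3 mol
From the 1:2 ratio, n(MgO) = 1/2 × 3.744 × 10^-3 = 1.872 × 10^-3 mol
mass of MgO = 1.872 × 10^-3 × 40.30 = 0.07544 g
% MgO = 0.07544 / 0.1536 × 100 = 49.12 %

49.12 %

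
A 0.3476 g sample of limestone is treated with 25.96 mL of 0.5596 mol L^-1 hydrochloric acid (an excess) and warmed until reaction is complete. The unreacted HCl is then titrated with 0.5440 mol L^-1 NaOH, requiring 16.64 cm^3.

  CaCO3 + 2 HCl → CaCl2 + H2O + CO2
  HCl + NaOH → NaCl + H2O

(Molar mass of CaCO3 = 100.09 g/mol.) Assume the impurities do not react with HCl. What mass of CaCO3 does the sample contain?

n(HCl) added = 0.02596 × 0.5596 = 0.01453 mol
n(NaOH) used in back-titration = 0.01664 × 0.5440 = 9.052 × 10^-3 mol
n(HCl) left over = 9.052 × 10^-3 mol (1:1 ratio)
n(HCl) consumed by analyte = 0.01453 − 9.052 × 10^-3 = 5.475 × 10^-3 mol
From the 1:2 ratio, n(CaCO3) = 1/2 × 5.475 × 10^-3 = 2.738 × 10^-3 mol
mass of CaCO3 = 2.738 × 10^-3 × 100.09 = 0.2740 g

0.2740 g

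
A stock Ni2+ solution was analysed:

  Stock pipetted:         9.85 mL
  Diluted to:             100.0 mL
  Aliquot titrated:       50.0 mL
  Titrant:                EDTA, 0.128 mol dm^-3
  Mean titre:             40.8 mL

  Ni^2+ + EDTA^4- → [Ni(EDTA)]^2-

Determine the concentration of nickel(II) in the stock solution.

n(EDTA) = 0.0408 × 0.128 = 5.22 × 10^-3 mol
n(Ni2+) in the aliquot = 5.22 × 10^-3 mol (1:1 ratio)
[Ni2+]_dilute = 5.22 × 10^-3 / 0.0500 = 0.104 mol/L
Dilution factor = 100.0 / 9.85 = 10.15
[Ni2+]_stock = 0.104 × 10.15 = 1.06 mol/L

1.06 mol/L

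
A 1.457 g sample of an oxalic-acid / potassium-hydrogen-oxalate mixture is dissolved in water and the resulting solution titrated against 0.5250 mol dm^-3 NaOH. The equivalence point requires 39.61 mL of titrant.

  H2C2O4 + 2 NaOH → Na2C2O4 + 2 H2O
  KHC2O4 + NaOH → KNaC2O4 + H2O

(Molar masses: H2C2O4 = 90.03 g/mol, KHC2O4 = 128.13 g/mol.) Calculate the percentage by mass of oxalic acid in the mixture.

44.89 %

n(NaOH) = 0.03961 × 0.5250 = 0.02080 mol
Let x = n(H2C2O4), y = n(KHC2O4).
Titrant: 2x + 1y = 0.02080;  mass: 90.03x + 128.13y = 1.457
Solving, x = 7.264 × 10^-3 mol, y = 6.267 × 10^-3 mol
mass of H2C2O4 = 7.264 × 10^-3 × 90.03 = 0.6540 g
% H2C2O4 = 0.6540 / 1.457 × 100 = 44.89 %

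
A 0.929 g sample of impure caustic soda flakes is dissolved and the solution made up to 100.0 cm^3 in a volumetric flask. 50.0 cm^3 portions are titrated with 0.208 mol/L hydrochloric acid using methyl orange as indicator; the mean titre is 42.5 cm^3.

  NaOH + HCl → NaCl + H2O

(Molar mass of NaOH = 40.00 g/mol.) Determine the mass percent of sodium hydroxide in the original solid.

76.1 %

n(HCl) per titration = 0.0425 × 0.208 = 8.84 × 10^-3 mol
n(NaOH) in each aliquot = 8.84 × 10^-3 mol (1:1 ratio)
n(NaOH) in the whole flask = 8.84 × 10^-3 × 100.0/50.0 = 0.0177 mol
mass of NaOH = 0.0177 × 40.00 = 0.707 g
% NaOH = 0.707 / 0.929 × 100 = 76.1 %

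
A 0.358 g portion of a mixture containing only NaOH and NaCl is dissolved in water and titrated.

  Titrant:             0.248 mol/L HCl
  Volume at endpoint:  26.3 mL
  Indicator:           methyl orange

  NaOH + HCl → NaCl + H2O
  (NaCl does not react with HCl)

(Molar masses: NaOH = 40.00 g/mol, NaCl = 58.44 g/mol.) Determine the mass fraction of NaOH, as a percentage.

72.9 %

n(HCl) = 0.0263 × 0.248 = 6.52 × 10^-3 mol
Let x = n(NaOH), y = n(NaCl).
Titrant: 1x = 6.52 × 10^-3;  mass: 40.00x + 58.44y = 0.358
Solving, x = 6.52 × 10^-3 mol, y = 1.66 × 10^-3 mol
mass of NaOH = 6.52 × 10^-3 × 40.00 = 0.261 g
% NaOH = 0.261 / 0.358 × 100 = 72.9 %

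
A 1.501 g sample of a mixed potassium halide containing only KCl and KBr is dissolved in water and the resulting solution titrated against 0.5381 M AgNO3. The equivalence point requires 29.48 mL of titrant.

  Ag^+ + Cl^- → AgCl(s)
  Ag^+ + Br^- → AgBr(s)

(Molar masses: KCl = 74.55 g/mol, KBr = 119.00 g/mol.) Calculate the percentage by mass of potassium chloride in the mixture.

n(AgNO3) = 0.02948 × 0.5381 = 0.01586 mol
Let x = n(KCl), y = n(KBr).
Titrant: 1x + 1y = 0.01586;  mass: 74.55x + 119.00y = 1.501
Solving, x = 8.700 × 10^-3 mol, y = 7.163 × 10^-3 mol
mass of KCl = 8.700 × 10^-3 × 74.55 = 0.6486 g
% KCl = 0.6486 / 1.501 × 100 = 43.21 %

43.21 %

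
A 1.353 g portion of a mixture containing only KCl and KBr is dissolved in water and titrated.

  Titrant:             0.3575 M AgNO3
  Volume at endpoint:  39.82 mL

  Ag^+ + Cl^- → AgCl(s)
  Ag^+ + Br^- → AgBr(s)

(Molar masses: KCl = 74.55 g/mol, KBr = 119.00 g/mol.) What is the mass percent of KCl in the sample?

n(AgNO3) = 0.03982 × 0.3575 = 0.01424 mol
Let x = n(KCl), y = n(KBr).
Titrant: 1x + 1y = 0.01424;  mass: 74.55x + 119.00y = 1.353
Solving, x = 7.672 × 10^-3 mol, y = 6.563 × 10^-3 mol
mass of KCl = 7.672 × 10^-3 × 74.55 = 0.5720 g
% KCl = 0.5720 / 1.353 × 100 = 42.28 %

42.28 %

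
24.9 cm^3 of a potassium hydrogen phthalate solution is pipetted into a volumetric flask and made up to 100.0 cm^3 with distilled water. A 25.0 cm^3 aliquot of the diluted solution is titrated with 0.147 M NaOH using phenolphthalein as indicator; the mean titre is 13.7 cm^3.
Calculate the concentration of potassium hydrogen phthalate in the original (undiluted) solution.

KHC8H4O4 + NaOH → KNaC8H4O4 + H2O
n(NaOH) = 0.0137 × 0.147 = 2.01 × 10^-3 mol
n(KHC8H4O4) in the aliquot = 2.01 × 10^-3 mol (1:1 ratio)
[KHC8H4O4]_dilute = 2.01 × 10^-3 / 0.0250 = 0.0806 mol/L
Dilution factor = 100.0 / 24.9 = 4.016
[KHC8H4O4]_stock = 0.0806 × 4.016 = 0.324 mol/L

0.324 M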